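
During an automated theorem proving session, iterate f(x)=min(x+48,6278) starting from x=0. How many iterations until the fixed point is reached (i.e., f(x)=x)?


Step 1: x=0, cap=6278, increment=48
Step 2: x grows by 48 each step until capped at 6278; fixed point is x=6278
Step 3: iterations = ceil(6278/48) = 131

131


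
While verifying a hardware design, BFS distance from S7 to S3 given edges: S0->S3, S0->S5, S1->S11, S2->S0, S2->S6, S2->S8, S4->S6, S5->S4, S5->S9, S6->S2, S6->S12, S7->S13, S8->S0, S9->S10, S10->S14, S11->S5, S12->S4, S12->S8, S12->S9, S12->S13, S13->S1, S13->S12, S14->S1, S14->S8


BFS layer-by-layer from S7:
  dist 0: {S7}
  dist 1: {S13}
  dist 2: {S1, S12}
  dist 3: {S4, S8, S9, S11}
  dist 4: {S0, S5, S6, S10}
  dist 5: {S2, S3, S14}
  -> S3 reached at distance 5
Shortest path length = 5

5


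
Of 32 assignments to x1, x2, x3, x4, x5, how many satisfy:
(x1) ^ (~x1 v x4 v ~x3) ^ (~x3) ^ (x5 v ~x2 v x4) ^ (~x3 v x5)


CNF with 5 clauses over 5 vars (32 assignments).
An assignment satisfies CNF iff every clause has >=1 true literal.
Check each row (bits = x1,x2,x3,x4,x5; clause T/F shown):
  row 0 [00000]: clauses=FTTTT -> 0
  row 1 [00001]: clauses=FTTTT -> 0
  row 2 [00010]: clauses=FTTTT -> 0
  row 3 [00011]: clauses=FTTTT -> 0
  row 4 [00100]: clauses=FTFTF -> 0
  row 5 [00101]: clauses=FTFTT -> 0
  row 6 [00110]: clauses=FTFTF -> 0
  row 7 [00111]: clauses=FTFTT -> 0
  row 8 [01000]: clauses=FTTFT -> 0
  row 9 [01001]: clauses=FTTTT -> 0
  row 10 [01010]: clauses=FTTTT -> 0
  row 11 [01011]: clauses=FTTTT -> 0
  row 12 [01100]: clauses=FTFFF -> 0
  row 13 [01101]: clauses=FTFTT -> 0
  row 14 [01110]: clauses=FTFTF -> 0
  row 15 [01111]: clauses=FTFTT -> 0
  row 16 [10000]: clauses=TTTTT -> 1
  row 17 [10001]: clauses=TTTTT -> 1
  row 18 [10010]: clauses=TTTTT -> 1
  row 19 [10011]: clauses=TTTTT -> 1
  row 20 [10100]: clauses=TFFTF -> 0
  row 21 [10101]: clauses=TFFTT -> 0
  row 22 [10110]: clauses=TTFTF -> 0
  row 23 [10111]: clauses=TTFTT -> 0
  row 24 [11000]: clauses=TTTFT -> 0
  row 25 [11001]: clauses=TTTTT -> 1
  row 26 [11010]: clauses=TTTTT -> 1
  row 27 [11011]: clauses=TTTTT -> 1
  row 28 [11100]: clauses=TFFFF -> 0
  row 29 [11101]: clauses=TFFTT -> 0
  row 30 [11110]: clauses=TTFTF -> 0
  row 31 [11111]: clauses=TTFTT -> 0
Full result column, 8 rows per line (x1,x2 fixed per line; x3,x4,x5 runs 000..111 left to right):
  rows 0-7 [x1,x2=00]: 00000000  (ones: 0)
  rows 8-15 [x1,x2=01]: 00000000  (ones: 0)
  rows 16-23 [x1,x2=10]: 11110000  (ones: 4)
  rows 24-31 [x1,x2=11]: 01110000  (ones: 3)
Satisfying assignments = 0+0+4+3 = 7

7


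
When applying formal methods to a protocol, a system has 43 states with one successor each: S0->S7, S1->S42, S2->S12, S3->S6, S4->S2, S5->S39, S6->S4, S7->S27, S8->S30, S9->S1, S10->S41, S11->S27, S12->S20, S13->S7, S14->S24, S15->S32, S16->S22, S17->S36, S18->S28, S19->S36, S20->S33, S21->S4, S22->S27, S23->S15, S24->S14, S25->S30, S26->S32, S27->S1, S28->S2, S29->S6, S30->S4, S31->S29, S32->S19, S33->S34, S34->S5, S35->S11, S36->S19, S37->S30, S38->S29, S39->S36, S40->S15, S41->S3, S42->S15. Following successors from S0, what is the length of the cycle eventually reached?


Trace from S0 until a state repeats:
  S0 -> S7 -> S27 -> S1 -> S42 -> S15 -> S32 -> S19 -> S36 -> S19
S19 first seen at step 7, revisited at step 9.
Cycle length = 9 - 7 = 2

2


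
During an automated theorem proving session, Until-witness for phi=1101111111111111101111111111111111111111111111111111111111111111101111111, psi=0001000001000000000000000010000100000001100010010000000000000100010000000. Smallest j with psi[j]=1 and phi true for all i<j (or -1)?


(phi U psi) at 0: need smallest j with psi[j]=1 and phi[i]=1 for all i in [0,j).
Scan from step 0:
  step 0: phi=1, psi=0 -> continue
  step 1: phi=1, psi=0 -> continue
  step 2: phi=0 -> phi-prefix broken from here
  step 3: psi=1 but phi already failed -> not a witness
  step 9: psi=1 but phi already failed -> not a witness
  step 26: psi=1 but phi already failed -> not a witness
  step 31: psi=1 but phi already failed -> not a witness
  step 39: psi=1 but phi already failed -> not a witness
  step 40: psi=1 but phi already failed -> not a witness
  step 44: psi=1 but phi already failed -> not a witness
  step 47: psi=1 but phi already failed -> not a witness
  step 61: psi=1 but phi already failed -> not a witness
  step 65: psi=1 but phi already failed -> not a witness
  end of trace: no witness -> -1
Witness step = -1

-1


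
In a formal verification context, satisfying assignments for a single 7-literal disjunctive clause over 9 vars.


Step 1: Total=2^9=512
Step 2: Unsat when all 7 false: 2^2=4
Step 3: Sat=512-4=508

508


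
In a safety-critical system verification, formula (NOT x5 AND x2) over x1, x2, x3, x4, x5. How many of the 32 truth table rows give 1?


Formula: (NOT x5 AND x2) over 5 vars (32 rows)
Evaluate each row (x1, x2, x3, x4, x5 as bits, MSB first):
  row 0 [00000]: (NOT 0 AND 0) -> 0
  row 1 [00001]: (NOT 1 AND 0) -> 0
  row 2 [00010]: (NOT 0 AND 0) -> 0
  row 3 [00011]: (NOT 1 AND 0) -> 0
  row 4 [00100]: (NOT 0 AND 0) -> 0
  row 5 [00101]: (NOT 1 AND 0) -> 0
  row 6 [00110]: (NOT 0 AND 0) -> 0
  row 7 [00111]: (NOT 1 AND 0) -> 0
  row 8 [01000]: (NOT 0 AND 1) -> 1
  row 9 [01001]: (NOT 1 AND 1) -> 0
  row 10 [01010]: (NOT 0 AND 1) -> 1
  row 11 [01011]: (NOT 1 AND 1) -> 0
  row 12 [01100]: (NOT 0 AND 1) -> 1
  row 13 [01101]: (NOT 1 AND 1) -> 0
  row 14 [01110]: (NOT 0 AND 1) -> 1
  row 15 [01111]: (NOT 1 AND 1) -> 0
  row 16 [10000]: (NOT 0 AND 0) -> 0
  row 17 [10001]: (NOT 1 AND 0) -> 0
  row 18 [10010]: (NOT 0 AND 0) -> 0
  row 19 [10011]: (NOT 1 AND 0) -> 0
  row 20 [10100]: (NOT 0 AND 0) -> 0
  row 21 [10101]: (NOT 1 AND 0) -> 0
  row 22 [10110]: (NOT 0 AND 0) -> 0
  row 23 [10111]: (NOT 1 AND 0) -> 0
  row 24 [11000]: (NOT 0 AND 1) -> 1
  row 25 [11001]: (NOT 1 AND 1) -> 0
  row 26 [11010]: (NOT 0 AND 1) -> 1
  row 27 [11011]: (NOT 1 AND 1) -> 0
  row 28 [11100]: (NOT 0 AND 1) -> 1
  row 29 [11101]: (NOT 1 AND 1) -> 0
  row 30 [11110]: (NOT 0 AND 1) -> 1
  row 31 [11111]: (NOT 1 AND 1) -> 0
Full result column, 8 rows per line (x1,x2 fixed per line; x3,x4,x5 runs 000..111 left to right):
  rows 0-7 [x1,x2=00]: 00000000  (ones: 0)
  rows 8-15 [x1,x2=01]: 10101010  (ones: 4)
  rows 16-23 [x1,x2=10]: 00000000  (ones: 0)
  rows 24-31 [x1,x2=11]: 10101010  (ones: 4)
Count of 1-rows = 0+4+0+4 = 8

8


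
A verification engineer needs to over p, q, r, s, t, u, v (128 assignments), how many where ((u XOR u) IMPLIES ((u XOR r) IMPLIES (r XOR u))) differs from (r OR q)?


F1 = ((u XOR u) IMPLIES ((u XOR r) IMPLIES (r XOR u)))
F2 = (r OR q)
Evaluate both on each of 128 rows (bits = p,q,r,s,t,u,v):
  row 0 [0000000]: F1=1 F2=0 (differ) -> 1
  row 1 [0000001]: F1=1 F2=0 (differ) -> 1
  row 2 [0000010]: F1=1 F2=0 (differ) -> 1
  row 3 [0000011]: F1=1 F2=0 (differ) -> 1
  row 4 [0000100]: F1=1 F2=0 (differ) -> 1
  (every remaining row is evaluated the same way; all 128 results are listed next)
Full result column, 8 rows per line (p,q,r,s fixed per line; t,u,v runs 000..111 left to right):
  rows 0-7 [p,q,r,s=0000]: 11111111  (ones: 8)
  rows 8-15 [p,q,r,s=0001]: 11111111  (ones: 8)
  rows 16-23 [p,q,r,s=0010]: 00000000  (ones: 0)
  rows 24-31 [p,q,r,s=0011]: 00000000  (ones: 0)
  rows 32-39 [p,q,r,s=0100]: 00000000  (ones: 0)
  rows 40-47 [p,q,r,s=0101]: 00000000  (ones: 0)
  rows 48-55 [p,q,r,s=0110]: 00000000  (ones: 0)
  rows 56-63 [p,q,r,s=0111]: 00000000  (ones: 0)
  rows 64-71 [p,q,r,s=1000]: 11111111  (ones: 8)
  rows 72-79 [p,q,r,s=1001]: 11111111  (ones: 8)
  rows 80-87 [p,q,r,s=1010]: 00000000  (ones: 0)
  rows 88-95 [p,q,r,s=1011]: 00000000  (ones: 0)
  rows 96-103 [p,q,r,s=1100]: 00000000  (ones: 0)
  rows 104-111 [p,q,r,s=1101]: 00000000  (ones: 0)
  rows 112-119 [p,q,r,s=1110]: 00000000  (ones: 0)
  rows 120-127 [p,q,r,s=1111]: 00000000  (ones: 0)
Disagreements = 8+8+0+0+0+0+0+0+8+8+0+0+0+0+0+0 = 32

32


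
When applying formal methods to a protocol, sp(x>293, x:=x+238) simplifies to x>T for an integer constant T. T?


Formula: sp(P, x:=E) = exists old_x. (x = E[old_x/x]) AND P[old_x/x] (old_x is the value of x before the assignment; eliminate old_x by solving x = E[old_x/x] for old_x)
Step 1: Precondition P: x>293, i.e. old_x > 293
Step 2: Assignment gives x = old_x + 238, so old_x = x - 238
Step 3: Substitute into P: x - 238 > 293
Step 4: Simplify: x > 293+238 = 531

531


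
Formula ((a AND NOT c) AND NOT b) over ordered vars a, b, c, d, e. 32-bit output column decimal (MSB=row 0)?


Formula: ((a AND NOT c) AND NOT b) over a, b, c, d, e (32 rows)
Evaluate each row (bits = a,b,c,d,e, MSB first):
  row 0 [00000]: ((0 AND NOT 0) AND NOT 0) -> 0
  row 1 [00001]: ((0 AND NOT 0) AND NOT 0) -> 0
  row 2 [00010]: ((0 AND NOT 0) AND NOT 0) -> 0
  row 3 [00011]: ((0 AND NOT 0) AND NOT 0) -> 0
  row 4 [00100]: ((0 AND NOT 1) AND NOT 0) -> 0
  row 5 [00101]: ((0 AND NOT 1) AND NOT 0) -> 0
  row 6 [00110]: ((0 AND NOT 1) AND NOT 0) -> 0
  row 7 [00111]: ((0 AND NOT 1) AND NOT 0) -> 0
  row 8 [01000]: ((0 AND NOT 0) AND NOT 1) -> 0
  row 9 [01001]: ((0 AND NOT 0) AND NOT 1) -> 0
  row 10 [01010]: ((0 AND NOT 0) AND NOT 1) -> 0
  row 11 [01011]: ((0 AND NOT 0) AND NOT 1) -> 0
  row 12 [01100]: ((0 AND NOT 1) AND NOT 1) -> 0
  row 13 [01101]: ((0 AND NOT 1) AND NOT 1) -> 0
  row 14 [01110]: ((0 AND NOT 1) AND NOT 1) -> 0
  row 15 [01111]: ((0 AND NOT 1) AND NOT 1) -> 0
  row 16 [10000]: ((1 AND NOT 0) AND NOT 0) -> 1
  row 17 [10001]: ((1 AND NOT 0) AND NOT 0) -> 1
  row 18 [10010]: ((1 AND NOT 0) AND NOT 0) -> 1
  row 19 [10011]: ((1 AND NOT 0) AND NOT 0) -> 1
  row 20 [10100]: ((1 AND NOT 1) AND NOT 0) -> 0
  row 21 [10101]: ((1 AND NOT 1) AND NOT 0) -> 0
  row 22 [10110]: ((1 AND NOT 1) AND NOT 0) -> 0
  row 23 [10111]: ((1 AND NOT 1) AND NOT 0) -> 0
  row 24 [11000]: ((1 AND NOT 0) AND NOT 1) -> 0
  row 25 [11001]: ((1 AND NOT 0) AND NOT 1) -> 0
  row 26 [11010]: ((1 AND NOT 0) AND NOT 1) -> 0
  row 27 [11011]: ((1 AND NOT 0) AND NOT 1) -> 0
  row 28 [11100]: ((1 AND NOT 1) AND NOT 1) -> 0
  row 29 [11101]: ((1 AND NOT 1) AND NOT 1) -> 0
  row 30 [11110]: ((1 AND NOT 1) AND NOT 1) -> 0
  row 31 [11111]: ((1 AND NOT 1) AND NOT 1) -> 0
Full result column, 4 rows per line (a,b,c fixed per line; d,e runs 00..11 left to right):
  rows 0-3 [a,b,c=000]: 0000  = hex 0
  rows 4-7 [a,b,c=001]: 0000  = hex 0
  rows 8-11 [a,b,c=010]: 0000  = hex 0
  rows 12-15 [a,b,c=011]: 0000  = hex 0
  rows 16-19 [a,b,c=100]: 1111  = hex F
  rows 20-23 [a,b,c=101]: 0000  = hex 0
  rows 24-27 [a,b,c=110]: 0000  = hex 0
  rows 28-31 [a,b,c=111]: 0000  = hex 0
Output column (row 0 .. row 31) = 00000000000000001111000000000000
Output column grouped in 4s = 0000 0000 0000 0000 1111 0000 0000 0000 = 0x0000F000
Convert to decimal digit by digit (value = value*16 + digit):
  0 -> 0
  0*16 + 0 = 0
  0*16 + 0 = 0
  0*16 + 0 = 0
  0*16 + 15 (F) = 15
  15*16 + 0 = 240
  240*16 + 0 = 3840
  3840*16 + 0 = 61440
Decimal = 61440

61440


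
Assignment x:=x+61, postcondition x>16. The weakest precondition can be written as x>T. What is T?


Formula: wp(x:=E, P) = P[E/x] (substitute E for x in postcondition)
Step 1: Postcondition: x>16
Step 2: Substitute x+61 for x: x+61>16
Step 3: Solve for x: x > 16-61 = -45

-45


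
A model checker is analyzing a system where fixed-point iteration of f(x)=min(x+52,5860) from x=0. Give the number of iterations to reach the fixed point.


Step 1: x=0, cap=5860, increment=52
Step 2: x grows by 52 each step until capped at 5860; fixed point is x=5860
Step 3: iterations = ceil(5860/52) = 113

113


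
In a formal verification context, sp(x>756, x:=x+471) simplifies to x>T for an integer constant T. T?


Formula: sp(P, x:=E) = exists old_x. (x = E[old_x/x]) AND P[old_x/x] (old_x is the value of x before the assignment; eliminate old_x by solving x = E[old_x/x] for old_x)
Step 1: Precondition P: x>756, i.e. old_x > 756
Step 2: Assignment gives x = old_x + 471, so old_x = x - 471
Step 3: Substitute into P: x - 471 > 756
Step 4: Simplify: x > 756+471 = 1227

1227


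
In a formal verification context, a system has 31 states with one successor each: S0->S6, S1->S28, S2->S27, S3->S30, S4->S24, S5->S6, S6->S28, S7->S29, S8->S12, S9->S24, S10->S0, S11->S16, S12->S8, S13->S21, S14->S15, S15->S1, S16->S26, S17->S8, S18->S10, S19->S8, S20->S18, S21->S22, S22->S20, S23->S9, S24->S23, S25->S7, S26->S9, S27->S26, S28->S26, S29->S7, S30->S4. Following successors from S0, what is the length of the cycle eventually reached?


Trace from S0 until a state repeats:
  S0 -> S6 -> S28 -> S26 -> S9 -> S24 -> S23 -> S9
S9 first seen at step 4, revisited at step 7.
Cycle length = 7 - 4 = 3

3


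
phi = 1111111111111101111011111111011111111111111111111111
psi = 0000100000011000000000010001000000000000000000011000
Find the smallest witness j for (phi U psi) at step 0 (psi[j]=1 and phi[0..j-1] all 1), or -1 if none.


(phi U psi) at 0: need smallest j with psi[j]=1 and phi[i]=1 for all i in [0,j).
Scan from step 0:
  step 0: phi=1, psi=0 -> continue
  step 1: phi=1, psi=0 -> continue
  step 2: phi=1, psi=0 -> continue
  step 3: phi=1, psi=0 -> continue
  step 4: psi=1 and phi held for [0,4) -> witness found
Witness step = 4

4


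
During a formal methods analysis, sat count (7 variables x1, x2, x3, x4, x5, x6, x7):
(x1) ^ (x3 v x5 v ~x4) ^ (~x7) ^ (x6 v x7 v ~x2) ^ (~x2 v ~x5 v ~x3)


CNF with 5 clauses over 7 vars (128 assignments).
An assignment satisfies CNF iff every clause has >=1 true literal.
Check each row (bits = x1,x2,x3,x4,x5,x6,x7; clause T/F shown):
  row 0 [0000000]: clauses=FTTTT -> 0
  row 1 [0000001]: clauses=FTFTT -> 0
  row 2 [0000010]: clauses=FTTTT -> 0
  row 3 [0000011]: clauses=FTFTT -> 0
  row 4 [0000100]: clauses=FTTTT -> 0
  (every remaining row is evaluated the same way; all 128 results are listed next)
Full result column, 8 rows per line (x1,x2,x3,x4 fixed per line; x5,x6,x7 runs 000..111 left to right):
  rows 0-7 [x1,x2,x3,x4=0000]: 00000000  (ones: 0)
  rows 8-15 [x1,x2,x3,x4=0001]: 00000000  (ones: 0)
  rows 16-23 [x1,x2,x3,x4=0010]: 00000000  (ones: 0)
  rows 24-31 [x1,x2,x3,x4=0011]: 00000000  (ones: 0)
  rows 32-39 [x1,x2,x3,x4=0100]: 00000000  (ones: 0)
  rows 40-47 [x1,x2,x3,x4=0101]: 00000000  (ones: 0)
  rows 48-55 [x1,x2,x3,x4=0110]: 00000000  (ones: 0)
  rows 56-63 [x1,x2,x3,x4=0111]: 00000000  (ones: 0)
  rows 64-71 [x1,x2,x3,x4=1000]: 10101010  (ones: 4)
  rows 72-79 [x1,x2,x3,x4=1001]: 00001010  (ones: 2)
  rows 80-87 [x1,x2,x3,x4=1010]: 10101010  (ones: 4)
  rows 88-95 [x1,x2,x3,x4=1011]: 10101010  (ones: 4)
  rows 96-103 [x1,x2,x3,x4=1100]: 00100010  (ones: 2)
  rows 104-111 [x1,x2,x3,x4=1101]: 00000010  (ones: 1)
  rows 112-119 [x1,x2,x3,x4=1110]: 00100000  (ones: 1)
  rows 120-127 [x1,x2,x3,x4=1111]: 00100000  (ones: 1)
Satisfying assignments = 0+0+0+0+0+0+0+0+4+2+4+4+2+1+1+1 = 19

19


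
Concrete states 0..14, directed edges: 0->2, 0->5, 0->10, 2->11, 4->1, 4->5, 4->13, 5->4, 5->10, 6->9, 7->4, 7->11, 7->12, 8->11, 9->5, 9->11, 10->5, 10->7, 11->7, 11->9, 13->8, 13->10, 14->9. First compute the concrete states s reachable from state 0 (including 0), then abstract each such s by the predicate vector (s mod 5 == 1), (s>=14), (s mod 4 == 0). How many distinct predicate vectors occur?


BFS from 0:
Concrete reachable: {0, 1, 2, 4, 5, 7, 8, 9, 10, 11, 12, 13}
Abstract via predicates (s mod 5 == 1), (s>=14), (s mod 4 == 0):
  (0,0,0) <- {2, 5, 7, 9, 10, 13}
  (0,0,1) <- {0, 4, 8, 12}
  (1,0,0) <- {1, 11}
Distinct abstract states = 3

3


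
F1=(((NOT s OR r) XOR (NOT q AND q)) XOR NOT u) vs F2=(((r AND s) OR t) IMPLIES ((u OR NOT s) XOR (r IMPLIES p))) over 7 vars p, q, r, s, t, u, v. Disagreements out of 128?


F1 = (((NOT s OR r) XOR (NOT q AND q)) XOR NOT u)
F2 = (((r AND s) OR t) IMPLIES ((u OR NOT s) XOR (r IMPLIES p)))
Evaluate both on each of 128 rows (bits = p,q,r,s,t,u,v):
  row 0 [0000000]: F1=0 F2=1 (differ) -> 1
  row 1 [0000001]: F1=0 F2=1 (differ) -> 1
  row 2 [0000010]: F1=1 F2=1 -> 0
  row 3 [0000011]: F1=1 F2=1 -> 0
  row 4 [0000100]: F1=0 F2=0 -> 0
  (every remaining row is evaluated the same way; all 128 results are listed next)
Full result column, 8 rows per line (p,q,r,s fixed per line; t,u,v runs 000..111 left to right):
  rows 0-7 [p,q,r,s=0000]: 11000011  (ones: 4)
  rows 8-15 [p,q,r,s=0001]: 00110000  (ones: 2)
  rows 16-23 [p,q,r,s=0010]: 11001100  (ones: 4)
  rows 24-31 [p,q,r,s=0011]: 00000000  (ones: 0)
  rows 32-39 [p,q,r,s=0100]: 11000011  (ones: 4)
  rows 40-47 [p,q,r,s=0101]: 00110000  (ones: 2)
  rows 48-55 [p,q,r,s=0110]: 11001100  (ones: 4)
  rows 56-63 [p,q,r,s=0111]: 00000000  (ones: 0)
  rows 64-71 [p,q,r,s=1000]: 11000011  (ones: 4)
  rows 72-79 [p,q,r,s=1001]: 00110000  (ones: 2)
  rows 80-87 [p,q,r,s=1010]: 11000011  (ones: 4)
  rows 88-95 [p,q,r,s=1011]: 11111111  (ones: 8)
  rows 96-103 [p,q,r,s=1100]: 11000011  (ones: 4)
  rows 104-111 [p,q,r,s=1101]: 00110000  (ones: 2)
  rows 112-119 [p,q,r,s=1110]: 11000011  (ones: 4)
  rows 120-127 [p,q,r,s=1111]: 11111111  (ones: 8)
Disagreements = 4+2+4+0+4+2+4+0+4+2+4+8+4+2+4+8 = 56

56


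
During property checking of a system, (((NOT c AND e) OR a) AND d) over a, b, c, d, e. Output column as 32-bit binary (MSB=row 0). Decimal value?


Formula: (((NOT c AND e) OR a) AND d) over a, b, c, d, e (32 rows)
Evaluate each row (bits = a,b,c,d,e, MSB first):
  row 0 [00000]: (((NOT 0 AND 0) OR 0) AND 0) -> 0
  row 1 [00001]: (((NOT 0 AND 1) OR 0) AND 0) -> 0
  row 2 [00010]: (((NOT 0 AND 0) OR 0) AND 1) -> 0
  row 3 [00011]: (((NOT 0 AND 1) OR 0) AND 1) -> 1
  row 4 [00100]: (((NOT 1 AND 0) OR 0) AND 0) -> 0
  row 5 [00101]: (((NOT 1 AND 1) OR 0) AND 0) -> 0
  row 6 [00110]: (((NOT 1 AND 0) OR 0) AND 1) -> 0
  row 7 [00111]: (((NOT 1 AND 1) OR 0) AND 1) -> 0
  row 8 [01000]: (((NOT 0 AND 0) OR 0) AND 0) -> 0
  row 9 [01001]: (((NOT 0 AND 1) OR 0) AND 0) -> 0
  row 10 [01010]: (((NOT 0 AND 0) OR 0) AND 1) -> 0
  row 11 [01011]: (((NOT 0 AND 1) OR 0) AND 1) -> 1
  row 12 [01100]: (((NOT 1 AND 0) OR 0) AND 0) -> 0
  row 13 [01101]: (((NOT 1 AND 1) OR 0) AND 0) -> 0
  row 14 [01110]: (((NOT 1 AND 0) OR 0) AND 1) -> 0
  row 15 [01111]: (((NOT 1 AND 1) OR 0) AND 1) -> 0
  row 16 [10000]: (((NOT 0 AND 0) OR 1) AND 0) -> 0
  row 17 [10001]: (((NOT 0 AND 1) OR 1) AND 0) -> 0
  row 18 [10010]: (((NOT 0 AND 0) OR 1) AND 1) -> 1
  row 19 [10011]: (((NOT 0 AND 1) OR 1) AND 1) -> 1
  row 20 [10100]: (((NOT 1 AND 0) OR 1) AND 0) -> 0
  row 21 [10101]: (((NOT 1 AND 1) OR 1) AND 0) -> 0
  row 22 [10110]: (((NOT 1 AND 0) OR 1) AND 1) -> 1
  row 23 [10111]: (((NOT 1 AND 1) OR 1) AND 1) -> 1
  row 24 [11000]: (((NOT 0 AND 0) OR 1) AND 0) -> 0
  row 25 [11001]: (((NOT 0 AND 1) OR 1) AND 0) -> 0
  row 26 [11010]: (((NOT 0 AND 0) OR 1) AND 1) -> 1
  row 27 [11011]: (((NOT 0 AND 1) OR 1) AND 1) -> 1
  row 28 [11100]: (((NOT 1 AND 0) OR 1) AND 0) -> 0
  row 29 [11101]: (((NOT 1 AND 1) OR 1) AND 0) -> 0
  row 30 [11110]: (((NOT 1 AND 0) OR 1) AND 1) -> 1
  row 31 [11111]: (((NOT 1 AND 1) OR 1) AND 1) -> 1
Full result column, 4 rows per line (a,b,c fixed per line; d,e runs 00..11 left to right):
  rows 0-3 [a,b,c=000]: 0001  = hex 1
  rows 4-7 [a,b,c=001]: 0000  = hex 0
  rows 8-11 [a,b,c=010]: 0001  = hex 1
  rows 12-15 [a,b,c=011]: 0000  = hex 0
  rows 16-19 [a,b,c=100]: 0011  = hex 3
  rows 20-23 [a,b,c=101]: 0011  = hex 3
  rows 24-27 [a,b,c=110]: 0011  = hex 3
  rows 28-31 [a,b,c=111]: 0011  = hex 3
Output column (row 0 .. row 31) = 00010000000100000011001100110011
Output column grouped in 4s = 0001 0000 0001 0000 0011 0011 0011 0011 = 0x10103333
Convert to decimal digit by digit (value = value*16 + digit):
  1 -> 1
  1*16 + 0 = 16
  16*16 + 1 = 257
  257*16 + 0 = 4112
  4112*16 + 3 = 65795
  65795*16 + 3 = 1052723
  1052723*16 + 3 = 16843571
  16843571*16 + 3 = 269497139
Decimal = 269497139

269497139


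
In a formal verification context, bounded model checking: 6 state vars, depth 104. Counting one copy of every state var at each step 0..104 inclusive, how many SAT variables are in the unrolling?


BMC unrolls to depth k, creating one copy of each state var for steps 0..k.
Step count = 104 + 1 = 105 (steps 0 through 104)
Vars per step = 6
Total = 6 * 105 = 630

630


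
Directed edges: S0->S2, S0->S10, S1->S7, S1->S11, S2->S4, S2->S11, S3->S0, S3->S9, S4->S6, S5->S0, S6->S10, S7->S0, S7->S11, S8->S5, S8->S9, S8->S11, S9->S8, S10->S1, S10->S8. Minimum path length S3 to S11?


BFS layer-by-layer from S3:
  dist 0: {S3}
  dist 1: {S0, S9}
  dist 2: {S2, S8, S10}
  dist 3: {S1, S4, S5, S11}
  -> S11 reached at distance 3
Shortest path length = 3

3


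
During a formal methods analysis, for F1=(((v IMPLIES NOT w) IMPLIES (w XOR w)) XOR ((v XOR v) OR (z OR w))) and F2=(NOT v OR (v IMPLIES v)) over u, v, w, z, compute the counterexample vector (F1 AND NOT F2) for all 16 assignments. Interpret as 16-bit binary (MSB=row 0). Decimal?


F1 = (((v IMPLIES NOT w) IMPLIES (w XOR w)) XOR ((v XOR v) OR (z OR w)))
F2 = (NOT v OR (v IMPLIES v))
Counterexample to F1=>F2 is where F1=1 and F2=0.
Evaluate each row (bits = u,v,w,z, MSB first):
  row 0 [0000]: F1=0 F2=1 -> F1&~F2 -> 0
  row 1 [0001]: F1=1 F2=1 -> F1&~F2 -> 0
  row 2 [0010]: F1=1 F2=1 -> F1&~F2 -> 0
  row 3 [0011]: F1=1 F2=1 -> F1&~F2 -> 0
  row 4 [0100]: F1=0 F2=1 -> F1&~F2 -> 0
  row 5 [0101]: F1=1 F2=1 -> F1&~F2 -> 0
  row 6 [0110]: F1=0 F2=1 -> F1&~F2 -> 0
  row 7 [0111]: F1=0 F2=1 -> F1&~F2 -> 0
  row 8 [1000]: F1=0 F2=1 -> F1&~F2 -> 0
  row 9 [1001]: F1=1 F2=1 -> F1&~F2 -> 0
  row 10 [1010]: F1=1 F2=1 -> F1&~F2 -> 0
  row 11 [1011]: F1=1 F2=1 -> F1&~F2 -> 0
  row 12 [1100]: F1=0 F2=1 -> F1&~F2 -> 0
  row 13 [1101]: F1=1 F2=1 -> F1&~F2 -> 0
  row 14 [1110]: F1=0 F2=1 -> F1&~F2 -> 0
  row 15 [1111]: F1=0 F2=1 -> F1&~F2 -> 0
Full result column, 4 rows per line (u,v fixed per line; w,z runs 00..11 left to right):
  rows 0-3 [u,v=00]: 0000  = hex 0
  rows 4-7 [u,v=01]: 0000  = hex 0
  rows 8-11 [u,v=10]: 0000  = hex 0
  rows 12-15 [u,v=11]: 0000  = hex 0
Counterexample vector (row 0 .. row 15) = 0000000000000000
Output column grouped in 4s = 0000 0000 0000 0000 = 0x0000
Convert to decimal digit by digit (value = value*16 + digit):
  0 -> 0
  0*16 + 0 = 0
  0*16 + 0 = 0
  0*16 + 0 = 0
Decimal = 0

0


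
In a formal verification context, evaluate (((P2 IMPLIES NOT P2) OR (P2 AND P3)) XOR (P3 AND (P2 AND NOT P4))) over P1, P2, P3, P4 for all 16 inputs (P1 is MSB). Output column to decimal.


Formula: (((P2 IMPLIES NOT P2) OR (P2 AND P3)) XOR (P3 AND (P2 AND NOT P4))) over P1, P2, P3, P4 (16 rows)
Evaluate each row (bits = P1,P2,P3,P4, MSB first):
  row 0 [0000]: (((0 IMPLIES NOT 0) OR (0 AND 0)) XOR (0 AND (0 AND NOT 0))) -> 1
  row 1 [0001]: (((0 IMPLIES NOT 0) OR (0 AND 0)) XOR (0 AND (0 AND NOT 1))) -> 1
  row 2 [0010]: (((0 IMPLIES NOT 0) OR (0 AND 1)) XOR (1 AND (0 AND NOT 0))) -> 1
  row 3 [0011]: (((0 IMPLIES NOT 0) OR (0 AND 1)) XOR (1 AND (0 AND NOT 1))) -> 1
  row 4 [0100]: (((1 IMPLIES NOT 1) OR (1 AND 0)) XOR (0 AND (1 AND NOT 0))) -> 0
  row 5 [0101]: (((1 IMPLIES NOT 1) OR (1 AND 0)) XOR (0 AND (1 AND NOT 1))) -> 0
  row 6 [0110]: (((1 IMPLIES NOT 1) OR (1 AND 1)) XOR (1 AND (1 AND NOT 0))) -> 0
  row 7 [0111]: (((1 IMPLIES NOT 1) OR (1 AND 1)) XOR (1 AND (1 AND NOT 1))) -> 1
  row 8 [1000]: (((0 IMPLIES NOT 0) OR (0 AND 0)) XOR (0 AND (0 AND NOT 0))) -> 1
  row 9 [1001]: (((0 IMPLIES NOT 0) OR (0 AND 0)) XOR (0 AND (0 AND NOT 1))) -> 1
  row 10 [1010]: (((0 IMPLIES NOT 0) OR (0 AND 1)) XOR (1 AND (0 AND NOT 0))) -> 1
  row 11 [1011]: (((0 IMPLIES NOT 0) OR (0 AND 1)) XOR (1 AND (0 AND NOT 1))) -> 1
  row 12 [1100]: (((1 IMPLIES NOT 1) OR (1 AND 0)) XOR (0 AND (1 AND NOT 0))) -> 0
  row 13 [1101]: (((1 IMPLIES NOT 1) OR (1 AND 0)) XOR (0 AND (1 AND NOT 1))) -> 0
  row 14 [1110]: (((1 IMPLIES NOT 1) OR (1 AND 1)) XOR (1 AND (1 AND NOT 0))) -> 0
  row 15 [1111]: (((1 IMPLIES NOT 1) OR (1 AND 1)) XOR (1 AND (1 AND NOT 1))) -> 1
Full result column, 4 rows per line (P1,P2 fixed per line; P3,P4 runs 00..11 left to right):
  rows 0-3 [P1,P2=00]: 1111  = hex F
  rows 4-7 [P1,P2=01]: 0001  = hex 1
  rows 8-11 [P1,P2=10]: 1111  = hex F
  rows 12-15 [P1,P2=11]: 0001  = hex 1
Output column (row 0 .. row 15) = 1111000111110001
Output column grouped in 4s = 1111 0001 1111 0001 = 0xF1F1
Convert to decimal digit by digit (value = value*16 + digit):
  F -> 15
  15*16 + 1 = 241
  241*16 + 15 (F) = 3871
  3871*16 + 1 = 61937
Decimal = 61937

61937


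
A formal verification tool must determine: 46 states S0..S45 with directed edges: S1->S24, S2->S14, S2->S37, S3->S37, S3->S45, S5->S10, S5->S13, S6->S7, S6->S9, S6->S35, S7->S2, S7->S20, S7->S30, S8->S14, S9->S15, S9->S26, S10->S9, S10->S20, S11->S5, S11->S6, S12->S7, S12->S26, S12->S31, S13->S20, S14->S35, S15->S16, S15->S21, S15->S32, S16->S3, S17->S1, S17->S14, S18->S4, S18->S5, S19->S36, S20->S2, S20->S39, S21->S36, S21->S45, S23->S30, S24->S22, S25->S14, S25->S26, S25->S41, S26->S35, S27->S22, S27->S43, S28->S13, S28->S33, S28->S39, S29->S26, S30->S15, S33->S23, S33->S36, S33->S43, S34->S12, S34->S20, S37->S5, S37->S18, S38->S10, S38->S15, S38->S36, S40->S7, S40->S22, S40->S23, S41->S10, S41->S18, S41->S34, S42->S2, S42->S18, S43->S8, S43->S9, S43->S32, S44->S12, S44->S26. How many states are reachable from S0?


BFS from S0:
  layer 0: {S0}
Reachable set: {S0}
Count = 1

1


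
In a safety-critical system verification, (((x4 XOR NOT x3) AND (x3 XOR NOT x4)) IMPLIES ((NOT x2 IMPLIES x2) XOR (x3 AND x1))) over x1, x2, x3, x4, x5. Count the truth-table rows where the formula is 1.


Formula: (((x4 XOR NOT x3) AND (x3 XOR NOT x4)) IMPLIES ((NOT x2 IMPLIES x2) XOR (x3 AND x1))) over 5 vars (32 rows)
Evaluate each row (x1, x2, x3, x4, x5 as bits, MSB first):
  row 0 [00000]: (((0 XOR NOT 0) AND (0 XOR NOT 0)) IMPLIES ((NOT 0 IMPLIES 0) XOR (0 AND 0))) -> 0
  row 1 [00001]: (((0 XOR NOT 0) AND (0 XOR NOT 0)) IMPLIES ((NOT 0 IMPLIES 0) XOR (0 AND 0))) -> 0
  row 2 [00010]: (((1 XOR NOT 0) AND (0 XOR NOT 1)) IMPLIES ((NOT 0 IMPLIES 0) XOR (0 AND 0))) -> 1
  row 3 [00011]: (((1 XOR NOT 0) AND (0 XOR NOT 1)) IMPLIES ((NOT 0 IMPLIES 0) XOR (0 AND 0))) -> 1
  row 4 [00100]: (((0 XOR NOT 1) AND (1 XOR NOT 0)) IMPLIES ((NOT 0 IMPLIES 0) XOR (1 AND 0))) -> 1
  row 5 [00101]: (((0 XOR NOT 1) AND (1 XOR NOT 0)) IMPLIES ((NOT 0 IMPLIES 0) XOR (1 AND 0))) -> 1
  row 6 [00110]: (((1 XOR NOT 1) AND (1 XOR NOT 1)) IMPLIES ((NOT 0 IMPLIES 0) XOR (1 AND 0))) -> 0
  row 7 [00111]: (((1 XOR NOT 1) AND (1 XOR NOT 1)) IMPLIES ((NOT 0 IMPLIES 0) XOR (1 AND 0))) -> 0
  row 8 [01000]: (((0 XOR NOT 0) AND (0 XOR NOT 0)) IMPLIES ((NOT 1 IMPLIES 1) XOR (0 AND 0))) -> 1
  row 9 [01001]: (((0 XOR NOT 0) AND (0 XOR NOT 0)) IMPLIES ((NOT 1 IMPLIES 1) XOR (0 AND 0))) -> 1
  row 10 [01010]: (((1 XOR NOT 0) AND (0 XOR NOT 1)) IMPLIES ((NOT 1 IMPLIES 1) XOR (0 AND 0))) -> 1
  row 11 [01011]: (((1 XOR NOT 0) AND (0 XOR NOT 1)) IMPLIES ((NOT 1 IMPLIES 1) XOR (0 AND 0))) -> 1
  row 12 [01100]: (((0 XOR NOT 1) AND (1 XOR NOT 0)) IMPLIES ((NOT 1 IMPLIES 1) XOR (1 AND 0))) -> 1
  row 13 [01101]: (((0 XOR NOT 1) AND (1 XOR NOT 0)) IMPLIES ((NOT 1 IMPLIES 1) XOR (1 AND 0))) -> 1
  row 14 [01110]: (((1 XOR NOT 1) AND (1 XOR NOT 1)) IMPLIES ((NOT 1 IMPLIES 1) XOR (1 AND 0))) -> 1
  row 15 [01111]: (((1 XOR NOT 1) AND (1 XOR NOT 1)) IMPLIES ((NOT 1 IMPLIES 1) XOR (1 AND 0))) -> 1
  row 16 [10000]: (((0 XOR NOT 0) AND (0 XOR NOT 0)) IMPLIES ((NOT 0 IMPLIES 0) XOR (0 AND 1))) -> 0
  row 17 [10001]: (((0 XOR NOT 0) AND (0 XOR NOT 0)) IMPLIES ((NOT 0 IMPLIES 0) XOR (0 AND 1))) -> 0
  row 18 [10010]: (((1 XOR NOT 0) AND (0 XOR NOT 1)) IMPLIES ((NOT 0 IMPLIES 0) XOR (0 AND 1))) -> 1
  row 19 [10011]: (((1 XOR NOT 0) AND (0 XOR NOT 1)) IMPLIES ((NOT 0 IMPLIES 0) XOR (0 AND 1))) -> 1
  row 20 [10100]: (((0 XOR NOT 1) AND (1 XOR NOT 0)) IMPLIES ((NOT 0 IMPLIES 0) XOR (1 AND 1))) -> 1
  row 21 [10101]: (((0 XOR NOT 1) AND (1 XOR NOT 0)) IMPLIES ((NOT 0 IMPLIES 0) XOR (1 AND 1))) -> 1
  row 22 [10110]: (((1 XOR NOT 1) AND (1 XOR NOT 1)) IMPLIES ((NOT 0 IMPLIES 0) XOR (1 AND 1))) -> 1
  row 23 [10111]: (((1 XOR NOT 1) AND (1 XOR NOT 1)) IMPLIES ((NOT 0 IMPLIES 0) XOR (1 AND 1))) -> 1
  row 24 [11000]: (((0 XOR NOT 0) AND (0 XOR NOT 0)) IMPLIES ((NOT 1 IMPLIES 1) XOR (0 AND 1))) -> 1
  row 25 [11001]: (((0 XOR NOT 0) AND (0 XOR NOT 0)) IMPLIES ((NOT 1 IMPLIES 1) XOR (0 AND 1))) -> 1
  row 26 [11010]: (((1 XOR NOT 0) AND (0 XOR NOT 1)) IMPLIES ((NOT 1 IMPLIES 1) XOR (0 AND 1))) -> 1
  row 27 [11011]: (((1 XOR NOT 0) AND (0 XOR NOT 1)) IMPLIES ((NOT 1 IMPLIES 1) XOR (0 AND 1))) -> 1
  row 28 [11100]: (((0 XOR NOT 1) AND (1 XOR NOT 0)) IMPLIES ((NOT 1 IMPLIES 1) XOR (1 AND 1))) -> 1
  row 29 [11101]: (((0 XOR NOT 1) AND (1 XOR NOT 0)) IMPLIES ((NOT 1 IMPLIES 1) XOR (1 AND 1))) -> 1
  row 30 [11110]: (((1 XOR NOT 1) AND (1 XOR NOT 1)) IMPLIES ((NOT 1 IMPLIES 1) XOR (1 AND 1))) -> 0
  row 31 [11111]: (((1 XOR NOT 1) AND (1 XOR NOT 1)) IMPLIES ((NOT 1 IMPLIES 1) XOR (1 AND 1))) -> 0
Full result column, 8 rows per line (x1,x2 fixed per line; x3,x4,x5 runs 000..111 left to right):
  rows 0-7 [x1,x2=00]: 00111100  (ones: 4)
  rows 8-15 [x1,x2=01]: 11111111  (ones: 8)
  rows 16-23 [x1,x2=10]: 00111111  (ones: 6)
  rows 24-31 [x1,x2=11]: 11111100  (ones: 6)
Count of 1-rows = 4+8+6+6 = 24

24


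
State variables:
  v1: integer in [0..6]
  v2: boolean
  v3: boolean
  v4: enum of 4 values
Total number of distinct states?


State space = product of domain sizes of all variables.
Domain sizes:
  v1 (integer in [0..6]): 7
  v2 (boolean): 2
  v3 (boolean): 2
  v4 (enum of 4 values): 4
Product = 7 * 2 * 2 * 4 = 112

112


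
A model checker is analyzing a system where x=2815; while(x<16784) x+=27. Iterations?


Step 1: x goes from 2815 toward 16784 by 27; the body runs while x<16784, so iterations = ceil((bound-start)/step)
Step 2: Distance=13969
Step 3: ceil(13969/27)=518

518


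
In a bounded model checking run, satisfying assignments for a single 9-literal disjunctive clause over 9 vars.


Step 1: Total=2^9=512
Step 2: Unsat when all 9 false: 2^0=1
Step 3: Sat=512-1=511

511


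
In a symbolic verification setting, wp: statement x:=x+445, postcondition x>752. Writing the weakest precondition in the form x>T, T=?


Formula: wp(x:=E, P) = P[E/x] (substitute E for x in postcondition)
Step 1: Postcondition: x>752
Step 2: Substitute x+445 for x: x+445>752
Step 3: Solve for x: x > 752-445 = 307

307


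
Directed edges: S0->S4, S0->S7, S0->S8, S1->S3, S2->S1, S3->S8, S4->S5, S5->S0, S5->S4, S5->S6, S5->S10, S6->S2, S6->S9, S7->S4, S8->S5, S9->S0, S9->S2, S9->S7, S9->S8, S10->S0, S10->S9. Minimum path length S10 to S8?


BFS layer-by-layer from S10:
  dist 0: {S10}
  dist 1: {S0, S9}
  dist 2: {S2, S4, S7, S8}
  -> S8 reached at distance 2
Shortest path length = 2

2


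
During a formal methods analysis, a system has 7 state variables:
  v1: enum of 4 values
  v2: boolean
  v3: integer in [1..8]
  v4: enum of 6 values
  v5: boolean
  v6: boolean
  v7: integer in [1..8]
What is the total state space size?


State space = product of domain sizes of all variables.
Domain sizes:
  v1 (enum of 4 values): 4
  v2 (boolean): 2
  v3 (integer in [1..8]): 8
  v4 (enum of 6 values): 6
  v5 (boolean): 2
  v6 (boolean): 2
  v7 (integer in [1..8]): 8
Product = 4 * 2 * 8 * 6 * 2 * 2 * 8 = 12288

12288


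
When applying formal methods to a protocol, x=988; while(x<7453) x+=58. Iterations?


Step 1: x goes from 988 toward 7453 by 58; the body runs while x<7453, so iterations = ceil((bound-start)/step)
Step 2: Distance=6465
Step 3: ceil(6465/58)=112

112


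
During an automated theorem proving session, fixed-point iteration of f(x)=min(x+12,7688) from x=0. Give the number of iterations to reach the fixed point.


Step 1: x=0, cap=7688, increment=12
Step 2: x grows by 12 each step until capped at 7688; fixed point is x=7688
Step 3: iterations = ceil(7688/12) = 641

641


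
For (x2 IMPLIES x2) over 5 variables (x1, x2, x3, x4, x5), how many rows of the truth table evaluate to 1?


Formula: (x2 IMPLIES x2) over 5 vars (32 rows)
Evaluate each row (x1, x2, x3, x4, x5 as bits, MSB first):
  row 0 [00000]: (0 IMPLIES 0) -> 1
  row 1 [00001]: (0 IMPLIES 0) -> 1
  row 2 [00010]: (0 IMPLIES 0) -> 1
  row 3 [00011]: (0 IMPLIES 0) -> 1
  row 4 [00100]: (0 IMPLIES 0) -> 1
  row 5 [00101]: (0 IMPLIES 0) -> 1
  row 6 [00110]: (0 IMPLIES 0) -> 1
  row 7 [00111]: (0 IMPLIES 0) -> 1
  row 8 [01000]: (1 IMPLIES 1) -> 1
  row 9 [01001]: (1 IMPLIES 1) -> 1
  row 10 [01010]: (1 IMPLIES 1) -> 1
  row 11 [01011]: (1 IMPLIES 1) -> 1
  row 12 [01100]: (1 IMPLIES 1) -> 1
  row 13 [01101]: (1 IMPLIES 1) -> 1
  row 14 [01110]: (1 IMPLIES 1) -> 1
  row 15 [01111]: (1 IMPLIES 1) -> 1
  row 16 [10000]: (0 IMPLIES 0) -> 1
  row 17 [10001]: (0 IMPLIES 0) -> 1
  row 18 [10010]: (0 IMPLIES 0) -> 1
  row 19 [10011]: (0 IMPLIES 0) -> 1
  row 20 [10100]: (0 IMPLIES 0) -> 1
  row 21 [10101]: (0 IMPLIES 0) -> 1
  row 22 [10110]: (0 IMPLIES 0) -> 1
  row 23 [10111]: (0 IMPLIES 0) -> 1
  row 24 [11000]: (1 IMPLIES 1) -> 1
  row 25 [11001]: (1 IMPLIES 1) -> 1
  row 26 [11010]: (1 IMPLIES 1) -> 1
  row 27 [11011]: (1 IMPLIES 1) -> 1
  row 28 [11100]: (1 IMPLIES 1) -> 1
  row 29 [11101]: (1 IMPLIES 1) -> 1
  row 30 [11110]: (1 IMPLIES 1) -> 1
  row 31 [11111]: (1 IMPLIES 1) -> 1
Full result column, 8 rows per line (x1,x2 fixed per line; x3,x4,x5 runs 000..111 left to right):
  rows 0-7 [x1,x2=00]: 11111111  (ones: 8)
  rows 8-15 [x1,x2=01]: 11111111  (ones: 8)
  rows 16-23 [x1,x2=10]: 11111111  (ones: 8)
  rows 24-31 [x1,x2=11]: 11111111  (ones: 8)
Count of 1-rows = 8+8+8+8 = 32

32


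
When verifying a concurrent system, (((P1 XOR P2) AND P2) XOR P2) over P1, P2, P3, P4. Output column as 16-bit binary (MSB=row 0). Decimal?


Formula: (((P1 XOR P2) AND P2) XOR P2) over P1, P2, P3, P4 (16 rows)
Evaluate each row (bits = P1,P2,P3,P4, MSB first):
  row 0 [0000]: (((0 XOR 0) AND 0) XOR 0) -> 0
  row 1 [0001]: (((0 XOR 0) AND 0) XOR 0) -> 0
  row 2 [0010]: (((0 XOR 0) AND 0) XOR 0) -> 0
  row 3 [0011]: (((0 XOR 0) AND 0) XOR 0) -> 0
  row 4 [0100]: (((0 XOR 1) AND 1) XOR 1) -> 0
  row 5 [0101]: (((0 XOR 1) AND 1) XOR 1) -> 0
  row 6 [0110]: (((0 XOR 1) AND 1) XOR 1) -> 0
  row 7 [0111]: (((0 XOR 1) AND 1) XOR 1) -> 0
  row 8 [1000]: (((1 XOR 0) AND 0) XOR 0) -> 0
  row 9 [1001]: (((1 XOR 0) AND 0) XOR 0) -> 0
  row 10 [1010]: (((1 XOR 0) AND 0) XOR 0) -> 0
  row 11 [1011]: (((1 XOR 0) AND 0) XOR 0) -> 0
  row 12 [1100]: (((1 XOR 1) AND 1) XOR 1) -> 1
  row 13 [1101]: (((1 XOR 1) AND 1) XOR 1) -> 1
  row 14 [1110]: (((1 XOR 1) AND 1) XOR 1) -> 1
  row 15 [1111]: (((1 XOR 1) AND 1) XOR 1) -> 1
Full result column, 4 rows per line (P1,P2 fixed per line; P3,P4 runs 00..11 left to right):
  rows 0-3 [P1,P2=00]: 0000  = hex 0
  rows 4-7 [P1,P2=01]: 0000  = hex 0
  rows 8-11 [P1,P2=10]: 0000  = hex 0
  rows 12-15 [P1,P2=11]: 1111  = hex F
Output column (row 0 .. row 15) = 0000000000001111
Output column grouped in 4s = 0000 0000 0000 1111 = 0x000F
Convert to decimal digit by digit (value = value*16 + digit):
  0 -> 0
  0*16 + 0 = 0
  0*16 + 0 = 0
  0*16 + 15 (F) = 15
Decimal = 15

15


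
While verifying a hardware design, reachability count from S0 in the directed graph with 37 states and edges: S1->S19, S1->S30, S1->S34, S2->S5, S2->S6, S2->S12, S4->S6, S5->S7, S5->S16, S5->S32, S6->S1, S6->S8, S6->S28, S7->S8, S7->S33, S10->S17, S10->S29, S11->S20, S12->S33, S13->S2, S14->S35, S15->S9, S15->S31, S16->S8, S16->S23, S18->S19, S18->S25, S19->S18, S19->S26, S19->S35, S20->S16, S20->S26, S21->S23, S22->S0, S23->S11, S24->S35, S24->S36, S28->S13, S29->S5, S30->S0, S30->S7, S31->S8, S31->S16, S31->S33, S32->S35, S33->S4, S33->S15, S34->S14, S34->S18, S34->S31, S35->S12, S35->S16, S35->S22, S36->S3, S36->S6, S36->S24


BFS from S0:
  layer 0: {S0}
Reachable set: {S0}
Count = 1

1


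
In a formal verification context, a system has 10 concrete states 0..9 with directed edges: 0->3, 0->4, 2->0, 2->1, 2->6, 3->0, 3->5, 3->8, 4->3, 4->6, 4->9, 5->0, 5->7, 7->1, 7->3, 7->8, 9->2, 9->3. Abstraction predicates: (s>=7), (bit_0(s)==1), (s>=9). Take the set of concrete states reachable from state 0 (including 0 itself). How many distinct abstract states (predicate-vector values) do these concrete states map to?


BFS from 0:
Concrete reachable: {0, 1, 2, 3, 4, 5, 6, 7, 8, 9}
Abstract via predicates (s>=7), (bit_0(s)==1), (s>=9):
  (0,0,0) <- {0, 2, 4, 6}
  (0,1,0) <- {1, 3, 5}
  (1,0,0) <- {8}
  (1,1,0) <- {7}
  (1,1,1) <- {9}
Distinct abstract states = 5

5


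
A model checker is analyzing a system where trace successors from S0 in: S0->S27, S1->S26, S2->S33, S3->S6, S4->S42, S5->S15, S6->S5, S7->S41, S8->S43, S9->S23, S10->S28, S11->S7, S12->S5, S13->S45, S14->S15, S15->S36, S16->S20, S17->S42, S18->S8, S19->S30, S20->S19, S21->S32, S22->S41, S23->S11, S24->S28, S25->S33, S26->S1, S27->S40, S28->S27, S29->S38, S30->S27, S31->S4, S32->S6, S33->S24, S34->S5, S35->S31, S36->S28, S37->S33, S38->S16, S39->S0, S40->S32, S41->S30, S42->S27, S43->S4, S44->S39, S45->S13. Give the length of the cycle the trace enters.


Trace from S0 until a state repeats:
  S0 -> S27 -> S40 -> S32 -> S6 -> S5 -> S15 -> S36 -> S28 -> S27
S27 first seen at step 1, revisited at step 9.
Cycle length = 9 - 1 = 8

8


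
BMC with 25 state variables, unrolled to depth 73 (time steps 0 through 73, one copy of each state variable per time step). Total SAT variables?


BMC unrolls to depth k, creating one copy of each state var for steps 0..k.
Step count = 73 + 1 = 74 (steps 0 through 73)
Vars per step = 25
Total = 25 * 74 = 1850

1850


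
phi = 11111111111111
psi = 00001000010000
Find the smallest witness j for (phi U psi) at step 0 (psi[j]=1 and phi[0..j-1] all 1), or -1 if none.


(phi U psi) at 0: need smallest j with psi[j]=1 and phi[i]=1 for all i in [0,j).
Scan from step 0:
  step 0: phi=1, psi=0 -> continue
  step 1: phi=1, psi=0 -> continue
  step 2: phi=1, psi=0 -> continue
  step 3: phi=1, psi=0 -> continue
  step 4: psi=1 and phi held for [0,4) -> witness found
Witness step = 4

4


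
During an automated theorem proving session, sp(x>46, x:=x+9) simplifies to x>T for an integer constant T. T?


Formula: sp(P, x:=E) = exists old_x. (x = E[old_x/x]) AND P[old_x/x] (old_x is the value of x before the assignment; eliminate old_x by solving x = E[old_x/x] for old_x)
Step 1: Precondition P: x>46, i.e. old_x > 46
Step 2: Assignment gives x = old_x + 9, so old_x = x - 9
Step 3: Substitute into P: x - 9 > 46
Step 4: Simplify: x > 46+9 = 55

55


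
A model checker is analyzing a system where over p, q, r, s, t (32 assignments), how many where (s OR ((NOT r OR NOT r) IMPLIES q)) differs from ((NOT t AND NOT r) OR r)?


F1 = (s OR ((NOT r OR NOT r) IMPLIES q))
F2 = ((NOT t AND NOT r) OR r)
Evaluate both on each of 32 rows (bits = p,q,r,s,t):
  row 0 [00000]: F1=0 F2=1 (differ) -> 1
  row 1 [00001]: F1=0 F2=0 -> 0
  row 2 [00010]: F1=1 F2=1 -> 0
  row 3 [00011]: F1=1 F2=0 (differ) -> 1
  row 4 [00100]: F1=1 F2=1 -> 0
  row 5 [00101]: F1=1 F2=1 -> 0
  row 6 [00110]: F1=1 F2=1 -> 0
  row 7 [00111]: F1=1 F2=1 -> 0
  row 8 [01000]: F1=1 F2=1 -> 0
  row 9 [01001]: F1=1 F2=0 (differ) -> 1
  row 10 [01010]: F1=1 F2=1 -> 0
  row 11 [01011]: F1=1 F2=0 (differ) -> 1
  row 12 [01100]: F1=1 F2=1 -> 0
  row 13 [01101]: F1=1 F2=1 -> 0
  row 14 [01110]: F1=1 F2=1 -> 0
  row 15 [01111]: F1=1 F2=1 -> 0
  row 16 [10000]: F1=0 F2=1 (differ) -> 1
  row 17 [10001]: F1=0 F2=0 -> 0
  row 18 [10010]: F1=1 F2=1 -> 0
  row 19 [10011]: F1=1 F2=0 (differ) -> 1
  row 20 [10100]: F1=1 F2=1 -> 0
  row 21 [10101]: F1=1 F2=1 -> 0
  row 22 [10110]: F1=1 F2=1 -> 0
  row 23 [10111]: F1=1 F2=1 -> 0
  row 24 [11000]: F1=1 F2=1 -> 0
  row 25 [11001]: F1=1 F2=0 (differ) -> 1
  row 26 [11010]: F1=1 F2=1 -> 0
  row 27 [11011]: F1=1 F2=0 (differ) -> 1
  row 28 [11100]: F1=1 F2=1 -> 0
  row 29 [11101]: F1=1 F2=1 -> 0
  row 30 [11110]: F1=1 F2=1 -> 0
  row 31 [11111]: F1=1 F2=1 -> 0
Full result column, 8 rows per line (p,q fixed per line; r,s,t runs 000..111 left to right):
  rows 0-7 [p,q=00]: 10010000  (ones: 2)
  rows 8-15 [p,q=01]: 01010000  (ones: 2)
  rows 16-23 [p,q=10]: 10010000  (ones: 2)
  rows 24-31 [p,q=11]: 01010000  (ones: 2)
Disagreements = 2+2+2+2 = 8

8


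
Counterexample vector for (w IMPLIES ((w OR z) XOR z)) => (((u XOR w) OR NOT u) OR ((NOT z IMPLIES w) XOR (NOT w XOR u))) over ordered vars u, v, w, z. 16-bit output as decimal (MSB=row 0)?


F1 = (w IMPLIES ((w OR z) XOR z))
F2 = (((u XOR w) OR NOT u) OR ((NOT z IMPLIES w) XOR (NOT w XOR u)))
Counterexample to F1=>F2 is where F1=1 and F2=0.
Evaluate each row (bits = u,v,w,z, MSB first):
  row 0 [0000]: F1=1 F2=1 -> F1&~F2 -> 0
  row 1 [0001]: F1=1 F2=1 -> F1&~F2 -> 0
  row 2 [0010]: F1=1 F2=1 -> F1&~F2 -> 0
  row 3 [0011]: F1=0 F2=1 -> F1&~F2 -> 0
  row 4 [0100]: F1=1 F2=1 -> F1&~F2 -> 0
  row 5 [0101]: F1=1 F2=1 -> F1&~F2 -> 0
  row 6 [0110]: F1=1 F2=1 -> F1&~F2 -> 0
  row 7 [0111]: F1=0 F2=1 -> F1&~F2 -> 0
  row 8 [1000]: F1=1 F2=1 -> F1&~F2 -> 0
  row 9 [1001]: F1=1 F2=1 -> F1&~F2 -> 0
  row 10 [1010]: F1=1 F2=0 -> F1&~F2 -> 1
  row 11 [1011]: F1=0 F2=0 -> F1&~F2 -> 0
  row 12 [1100]: F1=1 F2=1 -> F1&~F2 -> 0
  row 13 [1101]: F1=1 F2=1 -> F1&~F2 -> 0
  row 14 [1110]: F1=1 F2=0 -> F1&~F2 -> 1
  row 15 [1111]: F1=0 F2=0 -> F1&~F2 -> 0
Full result column, 4 rows per line (u,v fixed per line; w,z runs 00..11 left to right):
  rows 0-3 [u,v=00]: 0000  = hex 0
  rows 4-7 [u,v=01]: 0000  = hex 0
  rows 8-11 [u,v=10]: 0010  = hex 2
  rows 12-15 [u,v=11]: 0010  = hex 2
Counterexample vector (row 0 .. row 15) = 0000000000100010
Output column grouped in 4s = 0000 0000 0010 0010 = 0x0022
Convert to decimal digit by digit (value = value*16 + digit):
  0 -> 0
  0*16 + 0 = 0
  0*16 + 2 = 2
  2*16 + 2 = 34
Decimal = 34

34
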